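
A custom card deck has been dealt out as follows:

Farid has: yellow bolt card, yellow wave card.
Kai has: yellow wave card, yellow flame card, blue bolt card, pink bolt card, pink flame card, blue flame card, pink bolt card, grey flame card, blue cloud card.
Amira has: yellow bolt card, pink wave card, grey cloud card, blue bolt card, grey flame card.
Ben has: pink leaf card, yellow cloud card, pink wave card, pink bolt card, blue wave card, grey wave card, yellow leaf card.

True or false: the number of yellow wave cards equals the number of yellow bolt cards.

|yellow wave cards| = 2.
|yellow bolt cards| = 2.
The claim requires 2 = 2, which holds.

True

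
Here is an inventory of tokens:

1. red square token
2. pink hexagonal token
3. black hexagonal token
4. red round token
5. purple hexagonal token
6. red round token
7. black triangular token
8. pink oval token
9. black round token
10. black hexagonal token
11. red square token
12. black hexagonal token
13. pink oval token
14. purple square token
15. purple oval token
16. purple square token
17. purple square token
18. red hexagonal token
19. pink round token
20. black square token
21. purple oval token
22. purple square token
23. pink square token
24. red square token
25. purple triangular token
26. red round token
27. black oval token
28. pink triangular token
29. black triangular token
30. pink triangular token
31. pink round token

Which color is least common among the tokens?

red

Counts by color: black 8, pink 8, purple 8, red 7.
The minimum is 7, held uniquely by red.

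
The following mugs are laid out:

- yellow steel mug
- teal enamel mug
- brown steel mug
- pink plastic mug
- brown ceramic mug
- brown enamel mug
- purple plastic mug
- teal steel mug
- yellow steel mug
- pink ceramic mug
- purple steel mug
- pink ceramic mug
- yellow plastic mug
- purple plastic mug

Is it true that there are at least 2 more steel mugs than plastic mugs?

False

steel mugs: 5.
plastic mugs: 4.
The claim requires 5 − 4 = 1 ≥ 2, which does not hold.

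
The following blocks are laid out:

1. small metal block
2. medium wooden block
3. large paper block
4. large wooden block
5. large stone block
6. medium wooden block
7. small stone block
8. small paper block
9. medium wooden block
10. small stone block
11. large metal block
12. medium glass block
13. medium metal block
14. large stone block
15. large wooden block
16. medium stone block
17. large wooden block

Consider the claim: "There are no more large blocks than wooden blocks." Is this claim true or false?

large blocks: 7.
wooden blocks: 6.
The claim requires 7 ≤ 6, which does not hold.

False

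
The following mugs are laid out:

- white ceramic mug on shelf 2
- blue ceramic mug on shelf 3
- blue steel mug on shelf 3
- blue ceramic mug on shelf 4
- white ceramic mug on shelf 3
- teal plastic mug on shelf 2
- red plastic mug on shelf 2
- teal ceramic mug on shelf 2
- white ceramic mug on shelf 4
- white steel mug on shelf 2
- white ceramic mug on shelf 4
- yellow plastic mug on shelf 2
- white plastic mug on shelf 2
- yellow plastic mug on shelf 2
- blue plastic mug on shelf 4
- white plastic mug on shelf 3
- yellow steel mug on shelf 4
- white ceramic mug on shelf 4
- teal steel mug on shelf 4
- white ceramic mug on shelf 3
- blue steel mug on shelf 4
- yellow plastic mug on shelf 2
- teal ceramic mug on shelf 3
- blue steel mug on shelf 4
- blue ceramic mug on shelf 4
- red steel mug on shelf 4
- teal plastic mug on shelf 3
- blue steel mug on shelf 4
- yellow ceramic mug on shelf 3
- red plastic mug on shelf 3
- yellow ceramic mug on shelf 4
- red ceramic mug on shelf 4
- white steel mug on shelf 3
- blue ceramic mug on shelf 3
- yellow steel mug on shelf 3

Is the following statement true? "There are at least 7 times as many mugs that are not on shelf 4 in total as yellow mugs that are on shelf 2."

mugs that are not on shelf 4: 21.
yellow mugs on shelf 2: 3.
The claim requires 21 ≥ 7 × 3 = 21, which holds.

True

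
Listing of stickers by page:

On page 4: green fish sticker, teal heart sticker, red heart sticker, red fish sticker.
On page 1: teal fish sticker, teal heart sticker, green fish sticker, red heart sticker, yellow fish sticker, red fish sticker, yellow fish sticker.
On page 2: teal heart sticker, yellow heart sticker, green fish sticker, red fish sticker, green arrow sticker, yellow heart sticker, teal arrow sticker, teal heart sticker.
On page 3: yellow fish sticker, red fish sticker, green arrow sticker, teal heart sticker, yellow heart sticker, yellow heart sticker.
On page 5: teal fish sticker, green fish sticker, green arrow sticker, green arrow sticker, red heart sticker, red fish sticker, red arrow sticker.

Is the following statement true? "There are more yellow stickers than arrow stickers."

True

|yellow stickers| = 7.
|arrow stickers| = 6.
The claim requires 7 > 6, which holds.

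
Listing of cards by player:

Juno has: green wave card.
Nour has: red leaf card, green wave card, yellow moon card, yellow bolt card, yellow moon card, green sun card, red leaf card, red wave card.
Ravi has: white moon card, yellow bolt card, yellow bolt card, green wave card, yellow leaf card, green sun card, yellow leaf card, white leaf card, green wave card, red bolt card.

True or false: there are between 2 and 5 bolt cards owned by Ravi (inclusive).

bolt cards owned by Ravi: 3.
The claim requires 2 ≤ 3 ≤ 5, which holds.

True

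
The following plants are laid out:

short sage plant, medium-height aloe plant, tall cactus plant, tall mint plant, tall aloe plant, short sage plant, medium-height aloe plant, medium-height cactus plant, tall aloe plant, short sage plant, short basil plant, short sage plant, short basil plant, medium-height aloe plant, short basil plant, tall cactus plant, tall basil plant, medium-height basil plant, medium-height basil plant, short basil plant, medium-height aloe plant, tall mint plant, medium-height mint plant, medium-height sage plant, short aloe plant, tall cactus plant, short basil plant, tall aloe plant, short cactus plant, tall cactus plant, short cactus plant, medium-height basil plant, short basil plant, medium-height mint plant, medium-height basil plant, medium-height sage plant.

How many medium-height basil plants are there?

4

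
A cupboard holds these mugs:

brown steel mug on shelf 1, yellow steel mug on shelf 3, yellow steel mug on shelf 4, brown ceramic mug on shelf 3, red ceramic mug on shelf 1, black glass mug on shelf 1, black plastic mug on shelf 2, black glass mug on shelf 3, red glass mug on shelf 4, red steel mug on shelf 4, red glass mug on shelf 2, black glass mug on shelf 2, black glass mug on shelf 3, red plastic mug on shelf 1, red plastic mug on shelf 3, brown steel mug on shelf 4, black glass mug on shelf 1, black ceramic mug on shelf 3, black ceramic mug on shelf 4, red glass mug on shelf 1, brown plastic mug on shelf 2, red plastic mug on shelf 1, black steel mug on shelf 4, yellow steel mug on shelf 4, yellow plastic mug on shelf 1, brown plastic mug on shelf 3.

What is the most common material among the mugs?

Counts by material: glass 8, steel 7, plastic 7, ceramic 4.
The maximum is 8, held uniquely by glass.

glass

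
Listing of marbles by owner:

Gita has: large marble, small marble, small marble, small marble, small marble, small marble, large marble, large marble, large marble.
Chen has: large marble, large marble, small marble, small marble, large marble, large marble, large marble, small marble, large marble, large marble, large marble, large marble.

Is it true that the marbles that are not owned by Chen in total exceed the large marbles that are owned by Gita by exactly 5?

True

marbles that are not owned by Chen: 9.
large marbles owned by Gita: 4.
The claim requires 9 − 4 (= 5) to equal 5, which holds.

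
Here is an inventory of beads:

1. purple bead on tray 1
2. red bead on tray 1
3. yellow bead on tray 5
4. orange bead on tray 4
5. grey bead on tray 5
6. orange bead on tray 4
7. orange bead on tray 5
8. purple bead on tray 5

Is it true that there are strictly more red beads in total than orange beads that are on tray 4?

False

|red beads| = 1.
|orange beads on tray 4| = 2.
The claim requires 1 > 2, which does not hold.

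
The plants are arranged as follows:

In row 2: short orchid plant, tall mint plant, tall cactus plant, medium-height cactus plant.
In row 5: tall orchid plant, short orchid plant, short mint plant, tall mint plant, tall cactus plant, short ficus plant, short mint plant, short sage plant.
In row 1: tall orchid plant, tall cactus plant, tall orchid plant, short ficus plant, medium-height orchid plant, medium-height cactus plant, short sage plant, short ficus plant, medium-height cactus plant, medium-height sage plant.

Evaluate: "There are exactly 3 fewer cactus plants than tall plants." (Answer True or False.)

cactus plants: 6.
tall plants: 8.
The claim requires 8 − 6 (= 2) to equal 3, which does not hold.

False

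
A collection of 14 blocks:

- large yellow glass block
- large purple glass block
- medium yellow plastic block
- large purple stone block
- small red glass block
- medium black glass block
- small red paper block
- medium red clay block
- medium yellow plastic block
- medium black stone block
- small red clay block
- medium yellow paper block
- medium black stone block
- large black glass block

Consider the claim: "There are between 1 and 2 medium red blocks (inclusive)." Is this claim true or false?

|medium red blocks| = 1.
The claim requires 1 ≤ 1 ≤ 2, which holds.

True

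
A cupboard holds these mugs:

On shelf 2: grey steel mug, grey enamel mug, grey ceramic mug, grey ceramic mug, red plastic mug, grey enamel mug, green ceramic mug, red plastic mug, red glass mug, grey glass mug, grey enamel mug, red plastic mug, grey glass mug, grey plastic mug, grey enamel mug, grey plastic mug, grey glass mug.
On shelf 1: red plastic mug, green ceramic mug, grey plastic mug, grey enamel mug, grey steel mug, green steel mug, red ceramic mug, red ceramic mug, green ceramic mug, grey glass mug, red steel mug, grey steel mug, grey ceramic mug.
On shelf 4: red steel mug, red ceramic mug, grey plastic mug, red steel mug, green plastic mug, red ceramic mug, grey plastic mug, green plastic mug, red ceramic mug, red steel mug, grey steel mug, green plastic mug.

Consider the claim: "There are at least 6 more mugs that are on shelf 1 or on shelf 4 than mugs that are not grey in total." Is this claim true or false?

|mugs on shelf 1 or on shelf 4| = 25.
|mugs that are not grey| = 21.
The claim requires 25 − 21 = 4 ≥ 6, which does not hold.

False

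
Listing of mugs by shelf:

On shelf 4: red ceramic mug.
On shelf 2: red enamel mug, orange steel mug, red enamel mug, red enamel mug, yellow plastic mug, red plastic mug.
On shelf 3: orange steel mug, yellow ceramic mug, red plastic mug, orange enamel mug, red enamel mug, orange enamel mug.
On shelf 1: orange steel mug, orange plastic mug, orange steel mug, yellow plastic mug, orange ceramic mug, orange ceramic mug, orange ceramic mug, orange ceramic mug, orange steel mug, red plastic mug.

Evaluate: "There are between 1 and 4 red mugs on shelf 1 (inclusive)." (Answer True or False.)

red mugs on shelf 1: 1.
The claim requires 1 ≤ 1 ≤ 4, which holds.

True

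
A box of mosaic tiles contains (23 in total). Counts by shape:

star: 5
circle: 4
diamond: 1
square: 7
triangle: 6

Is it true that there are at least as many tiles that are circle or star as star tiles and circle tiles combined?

True

|tiles that are circle or star| = 9.
star tiles: 5; circle tiles: 4; combined: 5 + 4 = 9.
The claim requires 9 ≥ 9, which holds.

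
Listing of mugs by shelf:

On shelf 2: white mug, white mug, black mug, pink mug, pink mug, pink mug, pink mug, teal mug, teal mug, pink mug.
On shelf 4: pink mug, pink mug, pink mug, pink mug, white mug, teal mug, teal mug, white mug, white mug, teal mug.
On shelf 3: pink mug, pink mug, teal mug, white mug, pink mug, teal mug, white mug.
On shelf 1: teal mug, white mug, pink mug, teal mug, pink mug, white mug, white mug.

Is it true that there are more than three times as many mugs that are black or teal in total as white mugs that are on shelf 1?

True

mugs that are black or teal: 10.
white mugs on shelf 1: 3.
The claim requires 10 > 3 × 3 = 9, which holds.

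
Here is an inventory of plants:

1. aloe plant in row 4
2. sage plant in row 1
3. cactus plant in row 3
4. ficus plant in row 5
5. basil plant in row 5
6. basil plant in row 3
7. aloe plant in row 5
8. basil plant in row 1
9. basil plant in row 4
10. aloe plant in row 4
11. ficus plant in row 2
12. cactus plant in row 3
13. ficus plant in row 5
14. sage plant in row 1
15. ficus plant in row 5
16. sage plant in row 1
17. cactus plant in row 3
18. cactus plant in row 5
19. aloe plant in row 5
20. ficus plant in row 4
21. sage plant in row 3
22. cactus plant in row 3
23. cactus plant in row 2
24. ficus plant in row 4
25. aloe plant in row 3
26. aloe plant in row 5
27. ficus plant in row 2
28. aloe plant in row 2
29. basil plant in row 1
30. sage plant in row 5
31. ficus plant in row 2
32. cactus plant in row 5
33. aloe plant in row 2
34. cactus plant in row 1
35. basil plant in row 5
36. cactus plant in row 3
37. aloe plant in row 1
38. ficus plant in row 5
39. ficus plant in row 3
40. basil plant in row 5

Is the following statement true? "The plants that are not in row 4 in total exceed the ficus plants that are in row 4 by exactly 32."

There are 35 plants that are not in row 4.
There are 2 ficus plants in row 4.
The claim requires 35 − 2 (= 33) to equal 32, which does not hold.

False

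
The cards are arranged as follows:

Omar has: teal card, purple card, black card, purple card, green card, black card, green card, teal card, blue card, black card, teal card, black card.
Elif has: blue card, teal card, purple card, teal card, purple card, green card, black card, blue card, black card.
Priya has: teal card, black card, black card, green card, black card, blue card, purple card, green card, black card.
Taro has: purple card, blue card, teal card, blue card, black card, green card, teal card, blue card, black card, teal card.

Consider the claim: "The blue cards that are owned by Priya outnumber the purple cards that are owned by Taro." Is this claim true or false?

False

Count of blue cards owned by Priya: 1.
Count of purple cards owned by Taro: 1.
The claim requires 1 > 1, which does not hold.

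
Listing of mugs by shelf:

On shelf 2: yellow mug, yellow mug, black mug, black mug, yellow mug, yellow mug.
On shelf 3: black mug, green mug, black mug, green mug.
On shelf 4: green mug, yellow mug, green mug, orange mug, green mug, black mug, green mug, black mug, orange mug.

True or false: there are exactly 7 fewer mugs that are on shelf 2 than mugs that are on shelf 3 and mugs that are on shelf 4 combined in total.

There are 6 mugs on shelf 2.
mugs on shelf 3: 4; mugs on shelf 4: 9; combined: 4 + 9 = 13.
The claim requires 13 − 6 (= 7) to equal 7, which holds.

True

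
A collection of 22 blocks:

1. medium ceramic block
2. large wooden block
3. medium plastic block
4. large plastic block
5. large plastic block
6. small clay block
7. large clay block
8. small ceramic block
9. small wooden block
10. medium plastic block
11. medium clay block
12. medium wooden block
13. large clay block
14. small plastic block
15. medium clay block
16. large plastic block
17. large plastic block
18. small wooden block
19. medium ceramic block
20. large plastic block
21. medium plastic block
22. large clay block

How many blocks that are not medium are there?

Total blocks: 22; with the excluded value: 8; remaining 22 − 8 = 14.

14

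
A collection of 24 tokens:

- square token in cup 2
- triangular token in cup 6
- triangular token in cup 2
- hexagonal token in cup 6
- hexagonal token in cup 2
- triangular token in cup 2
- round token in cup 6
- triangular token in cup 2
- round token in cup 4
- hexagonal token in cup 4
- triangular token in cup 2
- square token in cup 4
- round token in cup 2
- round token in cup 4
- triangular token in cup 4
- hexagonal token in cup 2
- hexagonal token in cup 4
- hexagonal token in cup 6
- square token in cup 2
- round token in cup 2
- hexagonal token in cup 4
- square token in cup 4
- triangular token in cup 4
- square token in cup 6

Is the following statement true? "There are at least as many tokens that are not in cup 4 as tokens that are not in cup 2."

True

There are 15 tokens that are not in cup 4.
There are 14 tokens that are not in cup 2.
The claim requires 15 ≥ 14, which holds.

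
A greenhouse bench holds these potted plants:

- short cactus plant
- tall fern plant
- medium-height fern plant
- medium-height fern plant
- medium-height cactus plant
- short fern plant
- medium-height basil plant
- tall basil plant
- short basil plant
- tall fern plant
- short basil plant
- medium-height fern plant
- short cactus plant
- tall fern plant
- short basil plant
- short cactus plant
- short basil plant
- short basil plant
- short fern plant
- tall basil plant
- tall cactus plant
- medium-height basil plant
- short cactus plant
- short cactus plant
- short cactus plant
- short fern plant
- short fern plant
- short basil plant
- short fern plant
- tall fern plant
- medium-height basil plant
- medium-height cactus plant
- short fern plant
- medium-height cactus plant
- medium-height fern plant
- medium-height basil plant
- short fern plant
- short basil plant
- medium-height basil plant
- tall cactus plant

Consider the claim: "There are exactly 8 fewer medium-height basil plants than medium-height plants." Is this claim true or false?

False

There are 5 medium-height basil plants.
There are 12 medium-height plants.
The claim requires 12 − 5 (= 7) to equal 8, which does not hold.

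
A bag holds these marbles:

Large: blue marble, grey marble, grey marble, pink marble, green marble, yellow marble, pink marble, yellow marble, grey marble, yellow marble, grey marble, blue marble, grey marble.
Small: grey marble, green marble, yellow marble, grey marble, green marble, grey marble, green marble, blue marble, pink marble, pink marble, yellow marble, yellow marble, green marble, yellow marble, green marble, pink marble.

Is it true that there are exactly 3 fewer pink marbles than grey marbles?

pink marbles: 5.
grey marbles: 8.
The claim requires 8 − 5 (= 3) to equal 3, which holds.

True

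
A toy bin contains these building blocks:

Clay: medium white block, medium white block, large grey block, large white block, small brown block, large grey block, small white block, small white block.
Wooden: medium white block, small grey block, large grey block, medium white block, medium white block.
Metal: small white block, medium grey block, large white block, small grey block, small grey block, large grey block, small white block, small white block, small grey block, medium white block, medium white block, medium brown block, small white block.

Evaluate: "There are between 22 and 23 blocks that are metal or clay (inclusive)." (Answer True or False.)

False

|blocks that are metal or clay| = 21.
The claim requires 22 ≤ 21 ≤ 23, which does not hold.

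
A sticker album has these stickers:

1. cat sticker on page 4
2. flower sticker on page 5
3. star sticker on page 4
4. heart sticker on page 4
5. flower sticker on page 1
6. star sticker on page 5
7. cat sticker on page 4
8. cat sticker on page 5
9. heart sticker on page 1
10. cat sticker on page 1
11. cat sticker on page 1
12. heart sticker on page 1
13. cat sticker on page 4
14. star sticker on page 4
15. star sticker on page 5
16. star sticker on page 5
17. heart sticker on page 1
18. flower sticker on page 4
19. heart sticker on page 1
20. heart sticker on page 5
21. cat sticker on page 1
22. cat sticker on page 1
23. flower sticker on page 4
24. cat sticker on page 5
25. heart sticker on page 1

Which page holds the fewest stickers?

page 5

Counts by page: page 1→10, page 4→8, page 5→7.
The minimum is 7, held uniquely by page 5.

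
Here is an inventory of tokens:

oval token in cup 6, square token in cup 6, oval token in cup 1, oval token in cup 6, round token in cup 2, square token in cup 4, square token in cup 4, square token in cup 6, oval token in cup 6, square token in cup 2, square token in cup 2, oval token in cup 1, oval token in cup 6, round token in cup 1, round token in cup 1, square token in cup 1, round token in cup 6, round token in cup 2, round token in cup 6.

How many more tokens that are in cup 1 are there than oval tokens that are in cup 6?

tokens in cup 1: 5.
oval tokens in cup 6: 4.
5 − 4 = 1.

1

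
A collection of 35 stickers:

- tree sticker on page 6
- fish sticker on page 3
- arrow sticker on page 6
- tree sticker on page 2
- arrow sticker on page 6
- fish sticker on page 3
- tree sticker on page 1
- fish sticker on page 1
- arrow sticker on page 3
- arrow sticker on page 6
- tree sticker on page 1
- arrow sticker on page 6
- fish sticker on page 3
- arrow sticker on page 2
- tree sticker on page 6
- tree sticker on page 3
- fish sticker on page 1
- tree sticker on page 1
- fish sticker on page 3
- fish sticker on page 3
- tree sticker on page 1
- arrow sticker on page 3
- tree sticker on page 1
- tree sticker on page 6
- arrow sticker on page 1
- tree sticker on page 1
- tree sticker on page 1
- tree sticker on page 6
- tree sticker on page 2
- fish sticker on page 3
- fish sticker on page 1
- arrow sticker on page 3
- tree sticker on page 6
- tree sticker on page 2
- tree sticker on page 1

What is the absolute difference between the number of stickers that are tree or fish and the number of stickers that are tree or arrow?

stickers that are tree or fish: 26. stickers that are tree or arrow: 26.
|26 − 26| = 26 − 26 = 0.

0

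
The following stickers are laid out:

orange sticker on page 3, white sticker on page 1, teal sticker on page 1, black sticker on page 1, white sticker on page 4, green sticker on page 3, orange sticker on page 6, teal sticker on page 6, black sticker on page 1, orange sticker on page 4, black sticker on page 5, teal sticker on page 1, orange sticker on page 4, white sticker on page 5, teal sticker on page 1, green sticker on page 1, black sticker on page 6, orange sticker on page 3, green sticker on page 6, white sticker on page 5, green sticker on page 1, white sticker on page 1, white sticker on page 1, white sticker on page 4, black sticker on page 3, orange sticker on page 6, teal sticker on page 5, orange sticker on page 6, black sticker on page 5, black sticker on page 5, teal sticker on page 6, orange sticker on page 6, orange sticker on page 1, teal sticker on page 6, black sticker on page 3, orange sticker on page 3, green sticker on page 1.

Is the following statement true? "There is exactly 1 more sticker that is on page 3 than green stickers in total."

|stickers on page 3| = 6.
|green stickers| = 5.
The claim requires 6 − 5 (= 1) to equal 1, which holds.

True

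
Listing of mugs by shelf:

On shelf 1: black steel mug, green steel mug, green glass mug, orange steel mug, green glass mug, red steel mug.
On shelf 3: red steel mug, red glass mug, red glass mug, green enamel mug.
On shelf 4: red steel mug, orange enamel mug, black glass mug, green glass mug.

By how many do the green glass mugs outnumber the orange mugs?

1

green glass mugs: 3.
orange mugs: 2.
3 − 2 = 1.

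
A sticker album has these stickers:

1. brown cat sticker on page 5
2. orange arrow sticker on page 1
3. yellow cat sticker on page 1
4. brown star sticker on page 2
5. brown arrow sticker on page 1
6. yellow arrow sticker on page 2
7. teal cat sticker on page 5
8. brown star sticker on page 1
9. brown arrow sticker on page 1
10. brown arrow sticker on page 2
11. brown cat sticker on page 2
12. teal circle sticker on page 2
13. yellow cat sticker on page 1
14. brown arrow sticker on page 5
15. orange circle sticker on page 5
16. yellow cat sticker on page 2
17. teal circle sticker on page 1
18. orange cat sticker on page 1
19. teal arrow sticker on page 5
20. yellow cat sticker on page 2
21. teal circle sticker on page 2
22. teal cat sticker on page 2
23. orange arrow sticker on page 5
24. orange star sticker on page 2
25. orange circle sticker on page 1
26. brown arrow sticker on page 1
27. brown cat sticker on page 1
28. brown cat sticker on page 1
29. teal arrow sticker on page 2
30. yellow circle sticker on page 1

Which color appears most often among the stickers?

brown

Counts by color: brown 11, teal 7, yellow 6, orange 6.
The maximum is 11, held uniquely by brown.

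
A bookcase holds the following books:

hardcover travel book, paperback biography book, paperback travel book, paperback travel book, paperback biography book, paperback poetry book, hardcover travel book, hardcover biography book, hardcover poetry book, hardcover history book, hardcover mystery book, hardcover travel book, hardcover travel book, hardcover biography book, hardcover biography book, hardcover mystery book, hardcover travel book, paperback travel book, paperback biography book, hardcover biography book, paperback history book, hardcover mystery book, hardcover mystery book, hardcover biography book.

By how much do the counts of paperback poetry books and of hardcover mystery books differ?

paperback poetry books: 1. hardcover mystery books: 4.
|1 − 4| = 4 − 1 = 3.

3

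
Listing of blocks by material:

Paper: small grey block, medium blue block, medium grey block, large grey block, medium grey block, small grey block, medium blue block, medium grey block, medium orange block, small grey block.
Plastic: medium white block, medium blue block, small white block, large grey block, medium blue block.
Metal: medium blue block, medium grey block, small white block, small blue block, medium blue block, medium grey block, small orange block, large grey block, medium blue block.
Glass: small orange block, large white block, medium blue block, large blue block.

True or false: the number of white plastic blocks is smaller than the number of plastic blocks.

|white plastic blocks| = 2.
|plastic blocks| = 5.
The claim requires 2 < 5, which holds.

True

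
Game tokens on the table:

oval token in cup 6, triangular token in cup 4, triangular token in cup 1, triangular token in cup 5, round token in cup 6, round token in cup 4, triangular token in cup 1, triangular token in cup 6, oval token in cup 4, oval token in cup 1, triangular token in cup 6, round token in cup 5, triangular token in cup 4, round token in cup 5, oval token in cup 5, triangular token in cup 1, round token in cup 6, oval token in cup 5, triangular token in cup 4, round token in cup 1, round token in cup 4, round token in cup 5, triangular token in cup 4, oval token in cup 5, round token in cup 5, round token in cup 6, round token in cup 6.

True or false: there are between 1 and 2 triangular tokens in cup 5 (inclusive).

triangular tokens in cup 5: 1.
The claim requires 1 ≤ 1 ≤ 2, which holds.

True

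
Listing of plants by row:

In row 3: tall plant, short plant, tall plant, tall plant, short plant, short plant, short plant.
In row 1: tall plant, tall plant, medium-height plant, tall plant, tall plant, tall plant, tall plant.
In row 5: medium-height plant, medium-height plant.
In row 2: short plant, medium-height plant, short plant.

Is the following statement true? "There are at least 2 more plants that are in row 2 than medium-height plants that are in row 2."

plants in row 2: 3.
medium-height plants in row 2: 1.
The claim requires 3 − 1 = 2 ≥ 2, which holds.

True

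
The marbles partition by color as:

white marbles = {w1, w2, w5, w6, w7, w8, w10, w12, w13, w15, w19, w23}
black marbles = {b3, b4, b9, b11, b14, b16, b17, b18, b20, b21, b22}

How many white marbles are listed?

12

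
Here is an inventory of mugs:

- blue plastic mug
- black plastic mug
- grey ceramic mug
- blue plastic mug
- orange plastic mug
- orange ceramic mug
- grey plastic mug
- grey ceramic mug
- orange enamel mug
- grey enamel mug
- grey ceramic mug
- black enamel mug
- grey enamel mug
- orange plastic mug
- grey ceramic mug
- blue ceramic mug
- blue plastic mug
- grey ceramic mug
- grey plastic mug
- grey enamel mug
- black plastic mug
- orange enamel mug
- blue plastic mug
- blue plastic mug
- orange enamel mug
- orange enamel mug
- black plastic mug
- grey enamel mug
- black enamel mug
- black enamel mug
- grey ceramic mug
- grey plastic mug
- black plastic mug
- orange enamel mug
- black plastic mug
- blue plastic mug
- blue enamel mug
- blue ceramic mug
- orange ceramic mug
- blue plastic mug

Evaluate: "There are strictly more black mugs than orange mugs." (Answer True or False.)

|black mugs| = 8.
|orange mugs| = 9.
The claim requires 8 > 9, which does not hold.

False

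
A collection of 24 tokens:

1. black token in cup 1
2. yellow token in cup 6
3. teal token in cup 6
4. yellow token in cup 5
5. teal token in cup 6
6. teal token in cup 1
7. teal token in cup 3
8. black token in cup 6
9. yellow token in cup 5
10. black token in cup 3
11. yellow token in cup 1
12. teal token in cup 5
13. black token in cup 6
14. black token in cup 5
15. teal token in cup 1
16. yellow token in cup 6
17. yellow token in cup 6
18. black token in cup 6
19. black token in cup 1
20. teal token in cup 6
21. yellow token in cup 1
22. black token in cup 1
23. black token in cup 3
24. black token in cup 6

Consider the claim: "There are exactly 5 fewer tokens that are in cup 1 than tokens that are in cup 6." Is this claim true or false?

False

There are 7 tokens in cup 1.
There are 10 tokens in cup 6.
The claim requires 10 − 7 (= 3) to equal 5, which does not hold.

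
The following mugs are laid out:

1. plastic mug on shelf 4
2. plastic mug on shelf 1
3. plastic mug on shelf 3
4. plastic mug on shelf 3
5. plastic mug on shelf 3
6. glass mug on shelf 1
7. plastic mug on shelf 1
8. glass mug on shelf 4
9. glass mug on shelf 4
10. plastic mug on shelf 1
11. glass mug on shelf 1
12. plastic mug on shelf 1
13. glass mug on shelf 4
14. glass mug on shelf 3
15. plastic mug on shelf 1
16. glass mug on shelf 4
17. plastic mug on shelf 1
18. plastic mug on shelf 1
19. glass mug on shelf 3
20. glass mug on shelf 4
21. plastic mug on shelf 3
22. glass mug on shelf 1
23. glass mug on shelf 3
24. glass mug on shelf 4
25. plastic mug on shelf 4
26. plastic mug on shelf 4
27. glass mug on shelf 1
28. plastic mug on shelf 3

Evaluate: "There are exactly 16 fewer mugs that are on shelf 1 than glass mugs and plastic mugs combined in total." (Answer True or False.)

mugs on shelf 1: 11.
glass mugs: 13; plastic mugs: 15; combined: 13 + 15 = 28.
The claim requires 28 − 11 (= 17) to equal 16, which does not hold.

False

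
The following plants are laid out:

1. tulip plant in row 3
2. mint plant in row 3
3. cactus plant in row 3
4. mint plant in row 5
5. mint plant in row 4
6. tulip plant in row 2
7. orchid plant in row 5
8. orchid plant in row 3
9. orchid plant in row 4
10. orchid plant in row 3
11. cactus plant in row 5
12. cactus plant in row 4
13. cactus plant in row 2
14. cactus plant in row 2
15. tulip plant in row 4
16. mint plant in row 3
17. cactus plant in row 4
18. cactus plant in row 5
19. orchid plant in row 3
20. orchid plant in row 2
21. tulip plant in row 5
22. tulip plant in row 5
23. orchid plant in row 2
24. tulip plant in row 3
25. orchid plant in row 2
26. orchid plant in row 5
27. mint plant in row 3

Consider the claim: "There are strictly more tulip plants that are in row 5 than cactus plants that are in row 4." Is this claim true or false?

False

There are 2 tulip plants in row 5.
There are 2 cactus plants in row 4.
The claim requires 2 > 2, which does not hold.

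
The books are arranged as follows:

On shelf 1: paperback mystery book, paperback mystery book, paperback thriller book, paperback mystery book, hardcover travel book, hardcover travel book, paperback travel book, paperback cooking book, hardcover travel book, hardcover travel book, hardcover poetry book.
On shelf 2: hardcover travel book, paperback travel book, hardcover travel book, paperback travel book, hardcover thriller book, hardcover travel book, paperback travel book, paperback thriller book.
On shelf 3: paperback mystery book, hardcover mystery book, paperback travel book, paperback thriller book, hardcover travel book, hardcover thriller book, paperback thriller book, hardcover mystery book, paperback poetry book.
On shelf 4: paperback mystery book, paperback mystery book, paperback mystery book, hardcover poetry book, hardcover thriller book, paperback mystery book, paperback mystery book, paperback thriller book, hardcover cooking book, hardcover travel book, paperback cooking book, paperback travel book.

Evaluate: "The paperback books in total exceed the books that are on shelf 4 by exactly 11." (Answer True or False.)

paperback books: 23.
books on shelf 4: 12.
The claim requires 23 − 12 (= 11) to equal 11, which holds.

True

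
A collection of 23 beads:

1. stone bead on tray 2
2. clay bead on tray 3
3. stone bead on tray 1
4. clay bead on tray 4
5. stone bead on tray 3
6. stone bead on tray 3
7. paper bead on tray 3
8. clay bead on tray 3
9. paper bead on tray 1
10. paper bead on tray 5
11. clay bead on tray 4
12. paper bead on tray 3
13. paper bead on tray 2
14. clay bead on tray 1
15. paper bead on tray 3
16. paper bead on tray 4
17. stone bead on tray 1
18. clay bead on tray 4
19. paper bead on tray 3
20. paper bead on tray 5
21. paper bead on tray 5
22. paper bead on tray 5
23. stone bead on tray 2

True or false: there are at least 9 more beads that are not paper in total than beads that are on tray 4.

False

|beads that are not paper| = 12.
|beads on tray 4| = 4.
The claim requires 12 − 4 = 8 ≥ 9, which does not hold.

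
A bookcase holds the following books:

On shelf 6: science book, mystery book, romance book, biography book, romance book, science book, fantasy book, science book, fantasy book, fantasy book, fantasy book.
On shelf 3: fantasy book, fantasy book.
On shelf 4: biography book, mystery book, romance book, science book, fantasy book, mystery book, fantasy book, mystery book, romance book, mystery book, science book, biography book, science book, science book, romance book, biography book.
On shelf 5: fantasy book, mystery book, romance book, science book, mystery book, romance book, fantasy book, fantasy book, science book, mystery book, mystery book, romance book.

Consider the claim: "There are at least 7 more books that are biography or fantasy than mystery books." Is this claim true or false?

There are 15 books that are biography or fantasy.
There are 9 mystery books.
The claim requires 15 − 9 = 6 ≥ 7, which does not hold.

False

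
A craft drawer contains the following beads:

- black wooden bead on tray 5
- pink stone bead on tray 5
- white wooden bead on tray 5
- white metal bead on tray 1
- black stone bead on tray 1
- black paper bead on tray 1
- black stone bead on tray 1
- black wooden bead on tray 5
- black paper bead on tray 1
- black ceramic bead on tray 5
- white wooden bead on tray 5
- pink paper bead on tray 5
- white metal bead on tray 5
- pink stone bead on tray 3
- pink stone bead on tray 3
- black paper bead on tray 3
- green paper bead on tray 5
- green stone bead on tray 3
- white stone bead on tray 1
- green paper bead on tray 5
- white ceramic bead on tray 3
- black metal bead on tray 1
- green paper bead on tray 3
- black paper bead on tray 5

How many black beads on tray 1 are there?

5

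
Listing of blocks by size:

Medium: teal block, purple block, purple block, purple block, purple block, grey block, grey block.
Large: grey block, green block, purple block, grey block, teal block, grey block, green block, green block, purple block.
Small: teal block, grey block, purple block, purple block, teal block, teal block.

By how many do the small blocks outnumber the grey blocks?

small blocks: 6.
grey blocks: 6.
6 − 6 = 0.

0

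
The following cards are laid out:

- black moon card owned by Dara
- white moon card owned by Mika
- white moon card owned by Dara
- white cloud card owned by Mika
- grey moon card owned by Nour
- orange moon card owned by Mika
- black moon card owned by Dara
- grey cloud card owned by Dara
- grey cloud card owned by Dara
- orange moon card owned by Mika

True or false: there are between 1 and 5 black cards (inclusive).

True

|black cards| = 2.
The claim requires 1 ≤ 2 ≤ 5, which holds.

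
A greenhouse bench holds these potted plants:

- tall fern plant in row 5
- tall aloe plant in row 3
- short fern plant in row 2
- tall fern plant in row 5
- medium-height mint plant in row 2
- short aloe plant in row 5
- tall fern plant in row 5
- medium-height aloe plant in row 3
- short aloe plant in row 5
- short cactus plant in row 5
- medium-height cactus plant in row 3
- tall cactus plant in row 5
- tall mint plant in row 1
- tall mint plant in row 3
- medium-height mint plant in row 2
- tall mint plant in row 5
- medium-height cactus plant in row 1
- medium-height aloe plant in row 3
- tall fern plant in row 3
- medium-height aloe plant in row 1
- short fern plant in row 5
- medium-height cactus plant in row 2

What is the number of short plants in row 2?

1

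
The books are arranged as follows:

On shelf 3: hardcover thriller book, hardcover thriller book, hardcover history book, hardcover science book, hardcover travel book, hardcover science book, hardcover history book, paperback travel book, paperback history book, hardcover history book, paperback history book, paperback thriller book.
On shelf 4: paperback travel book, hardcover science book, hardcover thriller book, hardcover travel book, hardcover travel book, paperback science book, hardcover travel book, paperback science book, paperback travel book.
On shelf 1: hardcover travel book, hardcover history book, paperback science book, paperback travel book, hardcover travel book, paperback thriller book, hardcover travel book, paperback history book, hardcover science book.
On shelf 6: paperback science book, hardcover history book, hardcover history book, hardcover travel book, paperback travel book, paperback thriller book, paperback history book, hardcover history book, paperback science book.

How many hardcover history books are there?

7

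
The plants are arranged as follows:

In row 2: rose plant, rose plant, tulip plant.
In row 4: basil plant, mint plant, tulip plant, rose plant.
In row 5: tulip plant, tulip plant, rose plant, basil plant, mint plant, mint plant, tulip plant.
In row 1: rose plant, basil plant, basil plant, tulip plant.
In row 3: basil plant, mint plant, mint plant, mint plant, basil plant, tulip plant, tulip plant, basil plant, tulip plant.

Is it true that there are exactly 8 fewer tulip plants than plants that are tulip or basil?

False

|tulip plants| = 9.
|plants that are tulip or basil| = 16.
The claim requires 16 − 9 (= 7) to equal 8, which does not hold.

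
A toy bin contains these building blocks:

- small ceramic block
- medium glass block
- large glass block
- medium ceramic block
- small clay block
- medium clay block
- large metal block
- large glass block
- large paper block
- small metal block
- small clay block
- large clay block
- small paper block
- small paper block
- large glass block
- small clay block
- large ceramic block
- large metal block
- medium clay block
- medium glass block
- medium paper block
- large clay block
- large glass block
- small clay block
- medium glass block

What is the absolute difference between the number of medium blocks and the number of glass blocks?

medium blocks: 7. glass blocks: 7.
|7 − 7| = 7 − 7 = 0.

0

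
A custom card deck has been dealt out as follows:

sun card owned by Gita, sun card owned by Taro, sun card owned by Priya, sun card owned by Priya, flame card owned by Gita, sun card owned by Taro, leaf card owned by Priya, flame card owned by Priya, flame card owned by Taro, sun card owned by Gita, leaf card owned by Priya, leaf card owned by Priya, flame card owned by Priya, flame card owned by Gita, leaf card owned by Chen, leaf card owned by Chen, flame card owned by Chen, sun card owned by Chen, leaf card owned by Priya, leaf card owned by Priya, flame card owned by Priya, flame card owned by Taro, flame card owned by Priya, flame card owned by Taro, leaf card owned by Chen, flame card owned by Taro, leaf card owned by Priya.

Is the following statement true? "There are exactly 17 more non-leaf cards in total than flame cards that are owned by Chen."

True

|non-leaf cards| = 18.
|flame cards owned by Chen| = 1.
The claim requires 18 − 1 (= 17) to equal 17, which holds.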